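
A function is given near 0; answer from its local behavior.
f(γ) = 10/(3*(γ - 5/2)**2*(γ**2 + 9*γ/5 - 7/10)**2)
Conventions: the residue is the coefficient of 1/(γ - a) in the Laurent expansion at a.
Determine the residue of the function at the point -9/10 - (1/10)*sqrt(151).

The factor γ**2 + 9*γ/5 - 7/10 splits as (γ - a)(γ - a') with a = -9/10 - (1/10)*sqrt(151), a' = -9/10 + (1/10)*sqrt(151). At the order-2 pole a set g(γ) = (γ - a)^2*f(γ) = [10/(3*(γ - 5/2)**2)] / (γ - a')^2.
Order-2 pole: residue = g'(a); g'(-9/10 - (1/10)*sqrt(151)) = 544000/24361803 + (441194000/555473470203)*sqrt(151), so the residue is 544000/24361803 + (441194000/555473470203)*sqrt(151).

The residue is 544000/24361803 + (441194000/555473470203)*sqrt(151).


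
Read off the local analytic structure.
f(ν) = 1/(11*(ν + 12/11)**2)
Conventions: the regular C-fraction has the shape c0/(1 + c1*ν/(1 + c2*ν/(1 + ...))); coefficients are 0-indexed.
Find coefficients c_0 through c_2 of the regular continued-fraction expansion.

Taylor coefficients (expand at 0): a_0 = 11/144, a_1 = -121/864, a_2 = 1331/6912.
c0 = a_0 = 11/144. Peel one level at a time: if S = 1 + c*ν/S' with S'(0) = 1, then c is the ν-coefficient of S and S' = c*ν/(S - 1).
S_1 = c0/f = 1 + (11/6)*ν + (121/144)*ν^2 + ...; c1 = 11/6.
S_2 = c1*ν/(S_1 - 1) = 1 + (-11/24)*ν + ...; c2 = -11/24.

The regular C-fraction coefficients are [11/144, 11/6, -11/24].


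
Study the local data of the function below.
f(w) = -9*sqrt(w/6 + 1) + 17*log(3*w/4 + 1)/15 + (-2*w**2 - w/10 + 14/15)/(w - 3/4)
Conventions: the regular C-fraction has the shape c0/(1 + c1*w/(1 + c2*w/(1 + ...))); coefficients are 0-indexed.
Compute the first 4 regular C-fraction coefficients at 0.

The regular C-fraction coefficients are [-461/45, -385/2766, 7023/18440, -7188373/3605140].

Taylor coefficients (expand at 0): a_0 = -461/45, a_1 = -77/54, a_2 = 2233/6480, a_3 = 155453/155520.
c0 = a_0 = -461/45. Peel one level at a time: if S = 1 + c*w/S' with S'(0) = 1, then c is the w-coefficient of S and S' = c*w/(S - 1).
S_1 = c0/f = 1 + (-385/2766)*w + (180257/3400336)*w^2 + ...; c1 = -385/2766.
S_2 = c1*w/(S_1 - 1) = 1 + (7023/18440)*w + (46779/61600)*w^2 + ...; c2 = 7023/18440.
S_3 = c2*w/(S_2 - 1) = 1 + (-7188373/3605140)*w + ...; c3 = -7188373/3605140.


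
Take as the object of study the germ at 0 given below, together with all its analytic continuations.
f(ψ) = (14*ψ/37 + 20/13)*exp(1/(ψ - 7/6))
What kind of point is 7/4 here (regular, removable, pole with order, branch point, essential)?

The point is a regular point.

There is no denominator, hence no pole anywhere.
The essential point of exp(1/(ψ - (7/6))) is 7/6, not 7/4.
So the germ continues analytically to 7/4.


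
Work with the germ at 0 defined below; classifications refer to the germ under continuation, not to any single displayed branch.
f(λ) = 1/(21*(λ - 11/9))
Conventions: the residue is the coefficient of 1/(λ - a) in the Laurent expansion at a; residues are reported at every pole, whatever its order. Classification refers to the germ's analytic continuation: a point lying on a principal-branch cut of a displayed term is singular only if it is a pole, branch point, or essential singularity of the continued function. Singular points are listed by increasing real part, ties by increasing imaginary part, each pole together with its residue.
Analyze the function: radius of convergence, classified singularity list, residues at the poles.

Radius of convergence at 0: 11/9.
At 11/9: a pole of order 1; residue 1/21.

Denominator factor (λ - 11/9): pole of order 1 at 11/9, modulus 11/9.
The radius of convergence is the smallest modulus among the singular points: 11/9.
At the order-1 pole 11/9 set g(λ) = (λ - (11/9))*f(λ) = 1/21.
Simple pole: residue = g(a) at a = 11/9, which is 1/21.


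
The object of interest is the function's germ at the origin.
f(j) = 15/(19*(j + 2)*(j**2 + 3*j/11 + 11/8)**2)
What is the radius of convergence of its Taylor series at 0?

The radius of convergence is (1/4)*sqrt(22).

Denominator factor (j + 2): pole of order 1 at -2, modulus 2.
Denominator factor (j**2 + 3*j/11 + 11/8)^2: discriminant -1313/242, complex-conjugate roots (-3/22) + ((1/44)*sqrt(2626))*i and (-3/22) - ((1/44)*sqrt(2626))*i; poles of order 2, moduli (1/4)*sqrt(22) and (1/4)*sqrt(22).
The radius of convergence is the smallest modulus among the singular points: (1/4)*sqrt(22).


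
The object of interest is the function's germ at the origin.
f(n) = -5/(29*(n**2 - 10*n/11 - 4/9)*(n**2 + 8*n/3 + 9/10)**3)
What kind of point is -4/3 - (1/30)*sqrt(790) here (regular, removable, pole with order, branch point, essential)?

The point is a pole of order 3.

The denominator factor n**2 + 8*n/3 + 9/10 vanishes at -4/3 - (1/30)*sqrt(790) and appears to the power 3; the numerator there equals -5/29, nonzero, and no other factor vanishes.
Hence a pole whose order is the multiplicity, 3.


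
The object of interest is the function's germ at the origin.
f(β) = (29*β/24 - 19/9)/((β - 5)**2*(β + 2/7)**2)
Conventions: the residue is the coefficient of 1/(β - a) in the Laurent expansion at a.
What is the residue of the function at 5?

At the order-2 pole 5 set g(β) = (β - (5))^2*f(β) = (29*β/24 - 19/9)/(β + 2/7)**2.
Order-2 pole: residue = g'(a); g'(5) = -36407/3647016, so the residue is -36407/3647016.

The residue is -36407/3647016.


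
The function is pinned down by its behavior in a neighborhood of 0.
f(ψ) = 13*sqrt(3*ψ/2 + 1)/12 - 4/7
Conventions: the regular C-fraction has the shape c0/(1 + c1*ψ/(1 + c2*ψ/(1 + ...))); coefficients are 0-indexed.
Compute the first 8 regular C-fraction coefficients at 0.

The regular C-fraction coefficients are [43/84, -273/172, 675/344, 43/600, 407/600, 675/3256, 1767/3256, 1221/4712].

Taylor coefficients (expand at 0): a_0 = 43/84, a_1 = 13/16, a_2 = -39/128, a_3 = 117/512, a_4 = -1755/8192, a_5 = 7371/32768, a_6 = -66339/262144, a_7 = 312741/1048576.
c0 = a_0 = 43/84. Peel one level at a time: if S = 1 + c*ψ/S' with S'(0) = 1, then c is the ψ-coefficient of S and S' = c*ψ/(S - 1).
S_1 = c0/f = 1 + (-273/172)*ψ + (184275/59168)*ψ^2 + ...; c1 = -273/172.
S_2 = c1*ψ/(S_1 - 1) = 1 + (675/344)*ψ + (-9/64)*ψ^2 + ...; c2 = 675/344.
S_3 = c2*ψ/(S_2 - 1) = 1 + (43/600)*ψ + (-17501/360000)*ψ^2 + ...; c3 = 43/600.
S_4 = c3*ψ/(S_3 - 1) = 1 + (407/600)*ψ + (-9/64)*ψ^2 + ...; c4 = 407/600.
S_5 = c4*ψ/(S_4 - 1) = 1 + (675/3256)*ψ + (-1192725/10601536)*ψ^2 + ...; c5 = 675/3256.
S_6 = c5*ψ/(S_5 - 1) = 1 + (1767/3256)*ψ + (-9/64)*ψ^2 + ...; c6 = 1767/3256.
S_7 = c6*ψ/(S_6 - 1) = 1 + (1221/4712)*ψ + ...; c7 = 1221/4712.


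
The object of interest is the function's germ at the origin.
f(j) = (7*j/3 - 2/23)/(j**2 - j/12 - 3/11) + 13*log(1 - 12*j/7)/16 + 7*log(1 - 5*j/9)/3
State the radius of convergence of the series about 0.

The radius of convergence is -1/24 + (1/264)*sqrt(19129).

Denominator factor (j**2 - j/12 - 3/11): discriminant 1739/1584, real irrational roots 1/24 + (1/264)*sqrt(19129) and 1/24 - (1/264)*sqrt(19129); poles of order 1, moduli 1/24 + (1/264)*sqrt(19129) and -1/24 + (1/264)*sqrt(19129).
Branch term (7/3)*log(1 - j/(9/5)): its argument vanishes at j = 9/5, a logarithmic branch point, modulus 9/5.
Branch term (13/16)*log(1 - j/(7/12)): its argument vanishes at j = 7/12, a logarithmic branch point, modulus 7/12.
The radius of convergence is the smallest modulus among the singular points: -1/24 + (1/264)*sqrt(19129).


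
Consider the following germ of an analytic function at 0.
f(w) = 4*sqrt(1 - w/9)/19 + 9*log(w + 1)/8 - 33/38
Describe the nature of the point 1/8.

There is no denominator, hence no pole anywhere.
Branch term sqrt(1 - w/(9)): argument at 1/8 is 71/72, nonzero, so 1/8 is not its branch point (a point on a principal cut is still regular for the continued germ).
Branch term log(1 - w/(-1)): argument at 1/8 is 9/8, nonzero, so 1/8 is not its branch point (a point on a principal cut is still regular for the continued germ).
So the germ continues analytically to 1/8.

The point is a regular point.


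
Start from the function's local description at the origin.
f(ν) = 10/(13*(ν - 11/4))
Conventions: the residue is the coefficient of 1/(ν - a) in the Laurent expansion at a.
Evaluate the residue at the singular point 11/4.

At the order-1 pole 11/4 set g(ν) = (ν - (11/4))*f(ν) = 10/13.
Simple pole: residue = g(a) at a = 11/4, which is 10/13.

The residue is 10/13.


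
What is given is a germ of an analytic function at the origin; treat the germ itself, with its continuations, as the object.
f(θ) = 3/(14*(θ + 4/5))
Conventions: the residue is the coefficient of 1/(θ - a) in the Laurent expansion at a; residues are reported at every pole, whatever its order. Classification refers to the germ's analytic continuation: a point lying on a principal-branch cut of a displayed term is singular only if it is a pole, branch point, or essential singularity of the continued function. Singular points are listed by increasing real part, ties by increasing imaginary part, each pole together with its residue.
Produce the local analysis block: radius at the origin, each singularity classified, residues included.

Radius of convergence at 0: 4/5.
At -4/5: a pole of order 1; residue 3/14.

Denominator factor (θ + 4/5): pole of order 1 at -4/5, modulus 4/5.
The radius of convergence is the smallest modulus among the singular points: 4/5.
At the order-1 pole -4/5 set g(θ) = (θ - (-4/5))*f(θ) = 3/14.
Simple pole: residue = g(a) at a = -4/5, which is 3/14.


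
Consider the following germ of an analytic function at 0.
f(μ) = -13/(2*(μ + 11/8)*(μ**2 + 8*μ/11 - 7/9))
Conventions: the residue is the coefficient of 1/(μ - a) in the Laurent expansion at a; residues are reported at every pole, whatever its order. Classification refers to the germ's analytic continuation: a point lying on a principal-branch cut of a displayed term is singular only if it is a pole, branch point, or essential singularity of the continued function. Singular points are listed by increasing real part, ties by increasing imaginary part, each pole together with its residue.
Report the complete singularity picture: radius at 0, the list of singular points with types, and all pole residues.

Radius of convergence at 0: -4/11 + (1/33)*sqrt(991).
At -11/8: a pole of order 1; residue -288/5.
At -4/11 - (1/33)*sqrt(991): a pole of order 1; residue 144/5 + (4806/4955)*sqrt(991).
At -4/11 + (1/33)*sqrt(991): a pole of order 1; residue 144/5 - (4806/4955)*sqrt(991).

Denominator factor (μ + 11/8): pole of order 1 at -11/8, modulus 11/8.
Denominator factor (μ**2 + 8*μ/11 - 7/9): discriminant 3964/1089, real irrational roots -4/11 + (1/33)*sqrt(991) and -4/11 - (1/33)*sqrt(991); poles of order 1, moduli -4/11 + (1/33)*sqrt(991) and 4/11 + (1/33)*sqrt(991).
The radius of convergence is the smallest modulus among the singular points: -4/11 + (1/33)*sqrt(991).
At the order-1 pole -11/8 set g(μ) = (μ - (-11/8))*f(μ) = -13/(2*(μ**2 + 8*μ/11 - 7/9)).
Simple pole: residue = g(a) at a = -11/8, which is -288/5.
The factor μ**2 + 8*μ/11 - 7/9 splits as (μ - a)(μ - a') with a = -4/11 - (1/33)*sqrt(991), a' = -4/11 + (1/33)*sqrt(991). At the order-1 pole a set g(μ) = (μ - a)*f(μ) = [-13/(2*(μ + 11/8))] / (μ - a').
Simple pole: residue = g(a) at a = -4/11 - (1/33)*sqrt(991), which is 144/5 + (4806/4955)*sqrt(991).
The factor μ**2 + 8*μ/11 - 7/9 splits as (μ - a)(μ - a') with a = -4/11 + (1/33)*sqrt(991), a' = -4/11 - (1/33)*sqrt(991). At the order-1 pole a set g(μ) = (μ - a)*f(μ) = [-13/(2*(μ + 11/8))] / (μ - a').
Simple pole: residue = g(a) at a = -4/11 + (1/33)*sqrt(991), which is 144/5 - (4806/4955)*sqrt(991).
List the singular points by increasing real part (a conjugate pair: the negative imaginary part first).


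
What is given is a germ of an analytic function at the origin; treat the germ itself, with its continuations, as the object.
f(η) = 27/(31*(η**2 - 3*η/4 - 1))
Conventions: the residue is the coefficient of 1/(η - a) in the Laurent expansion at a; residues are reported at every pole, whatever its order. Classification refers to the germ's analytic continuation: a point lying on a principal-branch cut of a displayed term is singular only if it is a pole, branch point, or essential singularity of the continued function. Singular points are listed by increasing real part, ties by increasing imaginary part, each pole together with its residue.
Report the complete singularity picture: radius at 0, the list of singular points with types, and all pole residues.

Denominator factor (η**2 - 3*η/4 - 1): discriminant 73/16, real irrational roots 3/8 + (1/8)*sqrt(73) and 3/8 - (1/8)*sqrt(73); poles of order 1, moduli 3/8 + (1/8)*sqrt(73) and -3/8 + (1/8)*sqrt(73).
The radius of convergence is the smallest modulus among the singular points: -3/8 + (1/8)*sqrt(73).
The factor η**2 - 3*η/4 - 1 splits as (η - a)(η - a') with a = 3/8 - (1/8)*sqrt(73), a' = 3/8 + (1/8)*sqrt(73). At the order-1 pole a set g(η) = (η - a)*f(η) = [27/31] / (η - a').
Simple pole: residue = g(a) at a = 3/8 - (1/8)*sqrt(73), which is -(108/2263)*sqrt(73).
The factor η**2 - 3*η/4 - 1 splits as (η - a)(η - a') with a = 3/8 + (1/8)*sqrt(73), a' = 3/8 - (1/8)*sqrt(73). At the order-1 pole a set g(η) = (η - a)*f(η) = [27/31] / (η - a').
Simple pole: residue = g(a) at a = 3/8 + (1/8)*sqrt(73), which is (108/2263)*sqrt(73).
List the singular points by increasing real part (a conjugate pair: the negative imaginary part first).

Radius of convergence at 0: -3/8 + (1/8)*sqrt(73).
At 3/8 - (1/8)*sqrt(73): a pole of order 1; residue -(108/2263)*sqrt(73).
At 3/8 + (1/8)*sqrt(73): a pole of order 1; residue (108/2263)*sqrt(73).


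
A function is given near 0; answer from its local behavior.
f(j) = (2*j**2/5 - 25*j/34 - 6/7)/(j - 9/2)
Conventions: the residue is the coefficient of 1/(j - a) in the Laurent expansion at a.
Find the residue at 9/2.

At the order-1 pole 9/2 set g(j) = (j - (9/2))*f(j) = 2*j**2/5 - 25*j/34 - 6/7.
Simple pole: residue = g(a) at a = 9/2, which is 9363/2380.

The residue is 9363/2380.


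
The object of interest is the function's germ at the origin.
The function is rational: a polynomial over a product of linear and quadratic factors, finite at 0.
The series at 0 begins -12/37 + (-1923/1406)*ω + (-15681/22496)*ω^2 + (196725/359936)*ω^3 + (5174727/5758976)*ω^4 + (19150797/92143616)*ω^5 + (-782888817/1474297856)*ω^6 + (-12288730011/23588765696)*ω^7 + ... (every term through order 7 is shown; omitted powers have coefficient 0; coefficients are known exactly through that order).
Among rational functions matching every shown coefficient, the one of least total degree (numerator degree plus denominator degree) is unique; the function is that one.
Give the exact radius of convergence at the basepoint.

No rational of total degree below 3 reproduces all 8 coefficients; solving the [1/2] Pade equations on them gives f(ω) = (-29*ω/19 - 16/37)/(ω**2 - 11*ω/12 + 4/3), whose expansion matches every shown term.
Denominator factor (ω**2 - 11*ω/12 + 4/3): discriminant -647/144, complex-conjugate roots (11/24) + ((1/24)*sqrt(647))*i and (11/24) - ((1/24)*sqrt(647))*i; poles of order 1, moduli (2/3)*sqrt(3) and (2/3)*sqrt(3).
The radius of convergence is the smallest modulus among the singular points: (2/3)*sqrt(3).

The radius of convergence is (2/3)*sqrt(3).


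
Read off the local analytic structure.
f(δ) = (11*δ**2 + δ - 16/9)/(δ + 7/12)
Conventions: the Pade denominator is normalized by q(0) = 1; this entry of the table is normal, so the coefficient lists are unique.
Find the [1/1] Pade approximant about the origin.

Taylor coefficients needed (expand at 0): a_0 = -64/21, a_1 = 340/49, a_2 = 2388/343.
Write the denominator as Q(δ) = 1 + q1*δ. Requiring Q*f - P = O(δ^3) with deg P <= 1 kills the coefficients of δ^2..δ^2 in Q*f:
  δ^2: a_2 + q1*a_1 = 0, i.e. 2388/343 + (340/49)*q1 = 0.
Solving this linear system: q1 = -597/595.
The numerator is Q*f truncated at degree 1: P0 = a_0 = -64/21; P1 = a_1 + q1*a_0 = 5948/595.

The Pade approximant has numerator coefficients [-64/21, 5948/595]; denominator coefficients [1, -597/595].


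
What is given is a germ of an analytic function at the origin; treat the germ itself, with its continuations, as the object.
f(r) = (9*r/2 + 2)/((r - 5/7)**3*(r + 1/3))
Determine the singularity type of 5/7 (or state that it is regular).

The point is a pole of order 3.

The denominator factor r - 5/7 vanishes at 5/7 and appears to the power 3; the numerator there equals 73/14, nonzero, and no other factor vanishes.
Hence a pole whose order is the multiplicity, 3.


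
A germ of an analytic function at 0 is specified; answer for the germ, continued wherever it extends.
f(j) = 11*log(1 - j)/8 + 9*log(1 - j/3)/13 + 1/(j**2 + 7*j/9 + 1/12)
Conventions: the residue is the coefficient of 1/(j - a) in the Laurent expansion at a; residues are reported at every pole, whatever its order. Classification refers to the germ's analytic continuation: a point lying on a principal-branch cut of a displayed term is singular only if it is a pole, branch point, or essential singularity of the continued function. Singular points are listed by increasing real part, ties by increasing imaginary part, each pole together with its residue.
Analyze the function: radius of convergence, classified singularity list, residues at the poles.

Denominator factor (j**2 + 7*j/9 + 1/12): discriminant 22/81, real irrational roots -7/18 + (1/18)*sqrt(22) and -7/18 - (1/18)*sqrt(22); poles of order 1, moduli 7/18 - (1/18)*sqrt(22) and 7/18 + (1/18)*sqrt(22).
Branch term (9/13)*log(1 - j/(3)): its argument vanishes at j = 3, a logarithmic branch point, modulus 3.
Branch term (11/8)*log(1 - j/(1)): its argument vanishes at j = 1, a logarithmic branch point, modulus 1.
The radius of convergence is the smallest modulus among the singular points: 7/18 - (1/18)*sqrt(22).
The branch terms are analytic at -7/18 - (1/18)*sqrt(22) and contribute nothing to the residue; only the rational part matters.
The factor j**2 + 7*j/9 + 1/12 splits as (j - a)(j - a') with a = -7/18 - (1/18)*sqrt(22), a' = -7/18 + (1/18)*sqrt(22). At the order-1 pole a set g(j) = (j - a)*(rational part) = [1] / (j - a').
Simple pole: residue = g(a) at a = -7/18 - (1/18)*sqrt(22), which is -(9/22)*sqrt(22).
The branch terms are analytic at -7/18 + (1/18)*sqrt(22) and contribute nothing to the residue; only the rational part matters.
The factor j**2 + 7*j/9 + 1/12 splits as (j - a)(j - a') with a = -7/18 + (1/18)*sqrt(22), a' = -7/18 - (1/18)*sqrt(22). At the order-1 pole a set g(j) = (j - a)*(rational part) = [1] / (j - a').
Simple pole: residue = g(a) at a = -7/18 + (1/18)*sqrt(22), which is (9/22)*sqrt(22).
List the singular points by increasing real part (a conjugate pair: the negative imaginary part first).

Radius of convergence at 0: 7/18 - (1/18)*sqrt(22).
At -7/18 - (1/18)*sqrt(22): a pole of order 1; residue -(9/22)*sqrt(22).
At -7/18 + (1/18)*sqrt(22): a pole of order 1; residue (9/22)*sqrt(22).
At 1: a logarithmic branch point.
At 3: a logarithmic branch point.


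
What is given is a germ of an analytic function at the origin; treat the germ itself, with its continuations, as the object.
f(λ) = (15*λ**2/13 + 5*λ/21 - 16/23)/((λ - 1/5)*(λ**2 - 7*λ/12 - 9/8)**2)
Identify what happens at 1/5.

The denominator factor λ - 1/5 vanishes at 1/5 and appears to the power 1; the numerator there equals -18896/31395, nonzero, and no other factor vanishes.
Hence a pole whose order is the multiplicity, 1.

The point is a pole of order 1.


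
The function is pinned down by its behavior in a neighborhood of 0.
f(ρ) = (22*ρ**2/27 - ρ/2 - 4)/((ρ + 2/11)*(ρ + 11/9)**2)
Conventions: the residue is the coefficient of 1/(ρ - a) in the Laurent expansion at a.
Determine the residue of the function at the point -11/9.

At the order-2 pole -11/9 set g(ρ) = (ρ - (-11/9))^2*f(ρ) = (22*ρ**2/27 - ρ/2 - 4)/(ρ + 2/11).
Order-2 pole: residue = g'(a); g'(-11/9) = 1260721/286443, so the residue is 1260721/286443.

The residue is 1260721/286443.


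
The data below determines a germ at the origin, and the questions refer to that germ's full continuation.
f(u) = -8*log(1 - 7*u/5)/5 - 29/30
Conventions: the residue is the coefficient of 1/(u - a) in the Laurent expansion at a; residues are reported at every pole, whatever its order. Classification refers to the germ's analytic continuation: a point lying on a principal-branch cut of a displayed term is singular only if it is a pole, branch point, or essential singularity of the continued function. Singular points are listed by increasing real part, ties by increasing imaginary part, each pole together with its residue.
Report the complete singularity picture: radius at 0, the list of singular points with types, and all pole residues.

Radius of convergence at 0: 5/7.
At 5/7: a logarithmic branch point.

Branch term (-8/5)*log(1 - u/(5/7)): its argument vanishes at u = 5/7, a logarithmic branch point, modulus 5/7.
The radius of convergence is the smallest modulus among the singular points: 5/7.


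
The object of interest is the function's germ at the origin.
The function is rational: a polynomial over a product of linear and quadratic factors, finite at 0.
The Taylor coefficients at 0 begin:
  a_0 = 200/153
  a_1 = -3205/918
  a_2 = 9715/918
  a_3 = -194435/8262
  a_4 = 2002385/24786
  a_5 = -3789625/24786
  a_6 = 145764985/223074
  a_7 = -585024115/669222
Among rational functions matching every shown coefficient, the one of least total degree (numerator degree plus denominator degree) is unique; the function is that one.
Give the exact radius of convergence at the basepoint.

The radius of convergence is -1/20 + (1/20)*sqrt(41).

No rational of total degree below 6 reproduces all 8 coefficients; solving the [2/4] Pade equations on them gives f(θ) = (13*θ**2/12 + 11*θ/16 - 5/17)/((θ + 3/2)**2*(θ**2 + θ/10 - 1/10)), whose expansion matches every shown term.
Denominator factor (θ + 3/2)^2: pole of order 2 at -3/2, modulus 3/2.
Denominator factor (θ**2 + θ/10 - 1/10): discriminant 41/100, real irrational roots -1/20 + (1/20)*sqrt(41) and -1/20 - (1/20)*sqrt(41); poles of order 1, moduli -1/20 + (1/20)*sqrt(41) and 1/20 + (1/20)*sqrt(41).
The radius of convergence is the smallest modulus among the singular points: -1/20 + (1/20)*sqrt(41).


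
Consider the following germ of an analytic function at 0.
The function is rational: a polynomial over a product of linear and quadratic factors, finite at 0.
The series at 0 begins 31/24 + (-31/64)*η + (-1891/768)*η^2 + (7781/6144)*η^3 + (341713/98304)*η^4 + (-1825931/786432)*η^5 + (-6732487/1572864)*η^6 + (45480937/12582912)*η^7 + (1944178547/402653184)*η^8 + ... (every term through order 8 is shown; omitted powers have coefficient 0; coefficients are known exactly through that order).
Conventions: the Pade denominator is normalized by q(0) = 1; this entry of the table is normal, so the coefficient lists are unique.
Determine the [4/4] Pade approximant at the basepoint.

Taylor coefficients needed (read off): a_0 = 31/24, a_1 = -31/64, a_2 = -1891/768, a_3 = 7781/6144, a_4 = 341713/98304, a_5 = -1825931/786432, a_6 = -6732487/1572864, a_7 = 45480937/12582912, a_8 = 1944178547/402653184.
Write the denominator as Q(η) = 1 + q1*η + q2*η^2 + q3*η^3 + q4*η^4. Requiring Q*f - P = O(η^9) with deg P <= 4 kills the coefficients of η^5..η^8 in Q*f:
  η^5: a_5 + q1*a_4 + q2*a_3 + q3*a_2 + q4*a_1 = 0, i.e. -1825931/786432 + (341713/98304)*q1 + (7781/6144)*q2 + (-1891/768)*q3 + (-31/64)*q4 = 0.
  η^6: a_6 + q1*a_5 + q2*a_4 + q3*a_3 + q4*a_2 = 0, i.e. -6732487/1572864 + (-1825931/786432)*q1 + (341713/98304)*q2 + (7781/6144)*q3 + (-1891/768)*q4 = 0.
  η^7: a_7 + q1*a_6 + q2*a_5 + q3*a_4 + q4*a_3 = 0, i.e. 45480937/12582912 + (-6732487/1572864)*q1 + (-1825931/786432)*q2 + (341713/98304)*q3 + (7781/6144)*q4 = 0.
  η^8: a_8 + q1*a_7 + q2*a_6 + q3*a_5 + q4*a_4 = 0, i.e. 1944178547/402653184 + (45480937/12582912)*q1 + (-6732487/1572864)*q2 + (-1825931/786432)*q3 + (341713/98304)*q4 = 0.
Solving this linear system: q1 = 33564943/134213672, q2 = 2164242831/1073709376, q3 = 2148442117/8589675008, q4 = 536878627/536854688.
The numerator is Q*f truncated at degree 4: P0 = a_0 = 31/24; P1 = a_1 + q1*a_0 = -8120636/50330127; P2 = a_2 + q1*a_1 + q2*a_0 = 1016552/50330127; P3 = a_3 + q1*a_2 + q2*a_1 + q3*a_0 = -43648/16776709; P4 = a_4 + q1*a_3 + q2*a_2 + q3*a_1 + q4*a_0 = 15872/50330127.

The Pade approximant has numerator coefficients [31/24, -8120636/50330127, 1016552/50330127, -43648/16776709, 15872/50330127]; denominator coefficients [1, 33564943/134213672, 2164242831/1073709376, 2148442117/8589675008, 536878627/536854688].


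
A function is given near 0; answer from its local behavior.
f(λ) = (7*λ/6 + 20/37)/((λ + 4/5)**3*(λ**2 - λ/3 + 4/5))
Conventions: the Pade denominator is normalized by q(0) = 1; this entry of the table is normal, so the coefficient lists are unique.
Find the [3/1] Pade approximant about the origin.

Taylor coefficients needed (expand at 0): a_0 = 3125/2368, a_1 = -29375/18944, a_2 = -34375/56832, a_3 = 3565625/1363968, a_4 = -89328125/16367616.
Write the denominator as Q(λ) = 1 + q1*λ. Requiring Q*f - P = O(λ^5) with deg P <= 3 kills the coefficients of λ^4..λ^4 in Q*f:
  λ^4: a_4 + q1*a_3 = 0, i.e. -89328125/16367616 + (3565625/1363968)*q1 = 0.
Solving this linear system: q1 = 28585/13692.
The numerator is Q*f truncated at degree 3: P0 = a_0 = 3125/2368; P1 = a_1 + q1*a_0 = 78105625/64845312; P2 = a_2 + q1*a_1 = -8978125/2336768; P3 = a_3 + q1*a_2 = 233684375/172920832.

The Pade approximant has numerator coefficients [3125/2368, 78105625/64845312, -8978125/2336768, 233684375/172920832]; denominator coefficients [1, 28585/13692].


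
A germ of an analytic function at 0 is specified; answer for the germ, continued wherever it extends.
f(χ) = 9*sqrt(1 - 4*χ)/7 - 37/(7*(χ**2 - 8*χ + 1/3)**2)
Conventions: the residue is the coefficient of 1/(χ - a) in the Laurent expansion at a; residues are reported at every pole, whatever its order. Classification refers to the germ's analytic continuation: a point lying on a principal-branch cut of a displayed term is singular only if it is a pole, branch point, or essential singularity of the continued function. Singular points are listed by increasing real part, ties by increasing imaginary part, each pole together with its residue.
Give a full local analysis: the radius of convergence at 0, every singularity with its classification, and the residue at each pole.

Denominator factor (χ**2 - 8*χ + 1/3)^2: discriminant 188/3, real irrational roots 4 + (1/3)*sqrt(141) and 4 - (1/3)*sqrt(141); poles of order 2, moduli 4 + (1/3)*sqrt(141) and 4 - (1/3)*sqrt(141).
Branch term (9/7)*sqrt(1 - χ/(1/4)): its argument vanishes at χ = 1/4, a square-root branch point, modulus 1/4.
The radius of convergence is the smallest modulus among the singular points: 4 - (1/3)*sqrt(141).
The branch term is analytic at 4 - (1/3)*sqrt(141) and contributes nothing to the residue; only the rational part matters.
The factor χ**2 - 8*χ + 1/3 splits as (χ - a)(χ - a') with a = 4 - (1/3)*sqrt(141), a' = 4 + (1/3)*sqrt(141). At the order-2 pole a set g(χ) = (χ - a)^2*(rational part) = [-37/7] / (χ - a')^2.
Order-2 pole: residue = g'(a); g'(4 - (1/3)*sqrt(141)) = -(111/61852)*sqrt(141), so the residue is -(111/61852)*sqrt(141).
The branch term is analytic at 4 + (1/3)*sqrt(141) and contributes nothing to the residue; only the rational part matters.
The factor χ**2 - 8*χ + 1/3 splits as (χ - a)(χ - a') with a = 4 + (1/3)*sqrt(141), a' = 4 - (1/3)*sqrt(141). At the order-2 pole a set g(χ) = (χ - a)^2*(rational part) = [-37/7] / (χ - a')^2.
Order-2 pole: residue = g'(a); g'(4 + (1/3)*sqrt(141)) = (111/61852)*sqrt(141), so the residue is (111/61852)*sqrt(141).
List the singular points by increasing real part (a conjugate pair: the negative imaginary part first).

Radius of convergence at 0: 4 - (1/3)*sqrt(141).
At 4 - (1/3)*sqrt(141): a pole of order 2; residue -(111/61852)*sqrt(141).
At 1/4: an algebraic (square-root) branch point.
At 4 + (1/3)*sqrt(141): a pole of order 2; residue (111/61852)*sqrt(141).


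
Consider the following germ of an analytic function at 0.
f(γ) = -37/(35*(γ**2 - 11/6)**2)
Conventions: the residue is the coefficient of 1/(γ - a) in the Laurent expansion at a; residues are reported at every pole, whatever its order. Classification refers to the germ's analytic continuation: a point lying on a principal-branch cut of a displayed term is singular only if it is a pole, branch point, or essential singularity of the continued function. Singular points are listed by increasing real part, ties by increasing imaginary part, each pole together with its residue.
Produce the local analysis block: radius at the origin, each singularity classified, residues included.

Radius of convergence at 0: (1/6)*sqrt(66).
At -(1/6)*sqrt(66): a pole of order 2; residue -(111/8470)*sqrt(66).
At (1/6)*sqrt(66): a pole of order 2; residue (111/8470)*sqrt(66).

Denominator factor (γ**2 - 11/6)^2: discriminant 22/3, real irrational roots (1/6)*sqrt(66) and -(1/6)*sqrt(66); poles of order 2, moduli (1/6)*sqrt(66) and (1/6)*sqrt(66).
The radius of convergence is the smallest modulus among the singular points: (1/6)*sqrt(66).
The factor γ**2 - 11/6 splits as (γ - a)(γ - a') with a = -(1/6)*sqrt(66), a' = (1/6)*sqrt(66). At the order-2 pole a set g(γ) = (γ - a)^2*f(γ) = [-37/35] / (γ - a')^2.
Order-2 pole: residue = g'(a); g'(-(1/6)*sqrt(66)) = -(111/8470)*sqrt(66), so the residue is -(111/8470)*sqrt(66).
The factor γ**2 - 11/6 splits as (γ - a)(γ - a') with a = (1/6)*sqrt(66), a' = -(1/6)*sqrt(66). At the order-2 pole a set g(γ) = (γ - a)^2*f(γ) = [-37/35] / (γ - a')^2.
Order-2 pole: residue = g'(a); g'((1/6)*sqrt(66)) = (111/8470)*sqrt(66), so the residue is (111/8470)*sqrt(66).
List the singular points by increasing real part (a conjugate pair: the negative imaginary part first).


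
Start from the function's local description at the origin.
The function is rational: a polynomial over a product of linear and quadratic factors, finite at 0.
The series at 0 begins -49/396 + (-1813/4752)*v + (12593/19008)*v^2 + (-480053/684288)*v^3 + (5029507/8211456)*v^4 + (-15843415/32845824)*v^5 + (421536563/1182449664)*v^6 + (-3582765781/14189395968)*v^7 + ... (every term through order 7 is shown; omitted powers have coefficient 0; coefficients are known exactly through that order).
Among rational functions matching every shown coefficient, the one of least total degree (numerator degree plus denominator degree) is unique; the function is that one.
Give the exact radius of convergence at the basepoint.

The radius of convergence is 12/7.

No rational of total degree below 4 reproduces all 8 coefficients; solving the [1/3] Pade equations on them gives f(v) = (-5*v - 12/11)/((v + 12/7)**2*(v + 3)), whose expansion matches every shown term.
Denominator factor (v + 12/7)^2: pole of order 2 at -12/7, modulus 12/7.
Denominator factor (v + 3): pole of order 1 at -3, modulus 3.
The radius of convergence is the smallest modulus among the singular points: 12/7.


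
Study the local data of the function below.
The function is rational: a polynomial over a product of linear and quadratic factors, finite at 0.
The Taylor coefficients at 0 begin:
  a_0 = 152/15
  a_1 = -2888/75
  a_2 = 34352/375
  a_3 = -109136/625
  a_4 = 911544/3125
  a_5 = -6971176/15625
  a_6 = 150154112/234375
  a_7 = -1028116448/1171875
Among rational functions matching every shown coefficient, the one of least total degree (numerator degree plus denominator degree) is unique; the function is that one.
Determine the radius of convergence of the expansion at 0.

The radius of convergence is 1.

No rational of total degree below 4 reproduces all 8 coefficients; solving the [0/4] Pade equations on them gives f(h) = 38/(3*(h + 1)**3*(h + 5/4)), whose expansion matches every shown term.
Denominator factor (h + 5/4): pole of order 1 at -5/4, modulus 5/4.
Denominator factor (h + 1)^3: pole of order 3 at -1, modulus 1.
The radius of convergence is the smallest modulus among the singular points: 1.


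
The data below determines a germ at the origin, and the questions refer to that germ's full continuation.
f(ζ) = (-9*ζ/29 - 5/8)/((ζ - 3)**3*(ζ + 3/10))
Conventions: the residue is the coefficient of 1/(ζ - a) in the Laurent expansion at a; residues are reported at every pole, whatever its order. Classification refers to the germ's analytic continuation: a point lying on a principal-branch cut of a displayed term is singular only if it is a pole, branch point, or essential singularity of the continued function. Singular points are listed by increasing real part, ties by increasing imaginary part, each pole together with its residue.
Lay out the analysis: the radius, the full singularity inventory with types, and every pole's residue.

Denominator factor (ζ + 3/10): pole of order 1 at -3/10, modulus 3/10.
Denominator factor (ζ - 3)^3: pole of order 3 at 3, modulus 3.
The radius of convergence is the smallest modulus among the singular points: 3/10.
At the order-1 pole -3/10 set g(ζ) = (ζ - (-3/10))*f(ζ) = (-9*ζ/29 - 5/8)/(ζ - 3)**3.
Simple pole: residue = g(a) at a = -3/10, which is 15425/1042173.
At the order-3 pole 3 set g(ζ) = (ζ - (3))^3*f(ζ) = (-9*ζ/29 - 5/8)/(ζ + 3/10).
Order-3 pole: residue = g''(a)/2; g''(3) = -30850/1042173, so the residue is -15425/1042173.
List the singular points by increasing real part (a conjugate pair: the negative imaginary part first).

Radius of convergence at 0: 3/10.
At -3/10: a pole of order 1; residue 15425/1042173.
At 3: a pole of order 3; residue -15425/1042173.


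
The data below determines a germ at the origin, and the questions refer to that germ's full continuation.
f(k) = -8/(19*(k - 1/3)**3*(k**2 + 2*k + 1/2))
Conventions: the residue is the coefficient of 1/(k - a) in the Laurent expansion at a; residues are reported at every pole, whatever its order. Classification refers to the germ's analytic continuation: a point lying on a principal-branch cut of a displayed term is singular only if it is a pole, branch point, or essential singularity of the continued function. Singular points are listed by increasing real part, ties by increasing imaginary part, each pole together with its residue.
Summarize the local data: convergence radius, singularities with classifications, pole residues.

Radius of convergence at 0: 1 - (1/2)*sqrt(2).
At -1 - (1/2)*sqrt(2): a pole of order 1; residue 136080/231173 - (101952/231173)*sqrt(2).
At -1 + (1/2)*sqrt(2): a pole of order 1; residue 136080/231173 + (101952/231173)*sqrt(2).
At 1/3: a pole of order 3; residue -272160/231173.


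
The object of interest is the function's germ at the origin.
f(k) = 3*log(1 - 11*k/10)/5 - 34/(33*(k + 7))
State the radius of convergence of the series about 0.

Denominator factor (k + 7): pole of order 1 at -7, modulus 7.
Branch term (3/5)*log(1 - k/(10/11)): its argument vanishes at k = 10/11, a logarithmic branch point, modulus 10/11.
The radius of convergence is the smallest modulus among the singular points: 10/11.

The radius of convergence is 10/11.


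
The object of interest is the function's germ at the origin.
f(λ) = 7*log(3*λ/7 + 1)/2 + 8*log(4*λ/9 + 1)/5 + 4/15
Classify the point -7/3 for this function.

The point is a logarithmic branch point.

The term (7/2)*log(1 - λ/(-7/3)) has argument 1 - -7/3/(-7/3) = 0 at -7/3: a logarithmic (infinitely-sheeted) branch point; the remaining terms are analytic or single-valued there.


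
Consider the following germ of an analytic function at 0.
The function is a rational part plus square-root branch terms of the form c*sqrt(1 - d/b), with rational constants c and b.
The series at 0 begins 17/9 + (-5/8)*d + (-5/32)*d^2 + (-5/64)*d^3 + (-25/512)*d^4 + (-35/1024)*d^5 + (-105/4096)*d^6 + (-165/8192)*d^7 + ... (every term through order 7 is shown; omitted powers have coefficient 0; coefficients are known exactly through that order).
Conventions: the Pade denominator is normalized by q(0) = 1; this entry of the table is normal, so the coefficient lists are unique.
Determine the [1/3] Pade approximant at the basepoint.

Taylor coefficients needed (read off): a_0 = 17/9, a_1 = -5/8, a_2 = -5/32, a_3 = -5/64, a_4 = -25/512.
Write the denominator as Q(d) = 1 + q1*d + q2*d^2 + q3*d^3. Requiring Q*f - P = O(d^5) with deg P <= 1 kills the coefficients of d^2..d^4 in Q*f:
  d^2: a_2 + q1*a_1 + q2*a_0 = 0, i.e. -5/32 + (-5/8)*q1 + (17/9)*q2 = 0.
  d^3: a_3 + q1*a_2 + q2*a_1 + q3*a_0 = 0, i.e. -5/64 + (-5/32)*q1 + (-5/8)*q2 + (17/9)*q3 = 0.
  d^4: a_4 + q1*a_3 + q2*a_2 + q3*a_1 = 0, i.e. -25/512 + (-5/64)*q1 + (-5/32)*q2 + (-5/8)*q3 = 0.
Solving this linear system: q1 = -12395/29588, q2 = -6615/118352, q3 = -1395/118352.
The numerator is Q*f truncated at degree 1: P0 = a_0 = 17/9; P1 = a_1 + q1*a_0 = -754295/532584.

The Pade approximant has numerator coefficients [17/9, -754295/532584]; denominator coefficients [1, -12395/29588, -6615/118352, -1395/118352].


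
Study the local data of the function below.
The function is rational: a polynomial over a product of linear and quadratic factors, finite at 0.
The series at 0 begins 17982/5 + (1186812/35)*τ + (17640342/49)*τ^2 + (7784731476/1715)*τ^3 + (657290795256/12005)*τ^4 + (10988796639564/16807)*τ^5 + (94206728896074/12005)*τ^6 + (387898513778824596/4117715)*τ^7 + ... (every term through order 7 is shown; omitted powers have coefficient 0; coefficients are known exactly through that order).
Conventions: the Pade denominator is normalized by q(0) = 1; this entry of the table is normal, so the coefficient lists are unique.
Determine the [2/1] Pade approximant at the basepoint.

The Pade approximant has numerator coefficients [17982/5, -218157624/19075, -9018098874/133525]; denominator coefficients [1, -48102/3815].

Taylor coefficients needed (read off): a_0 = 17982/5, a_1 = 1186812/35, a_2 = 17640342/49, a_3 = 7784731476/1715.
Write the denominator as Q(τ) = 1 + q1*τ. Requiring Q*f - P = O(τ^4) with deg P <= 2 kills the coefficients of τ^3..τ^3 in Q*f:
  τ^3: a_3 + q1*a_2 = 0, i.e. 7784731476/1715 + (17640342/49)*q1 = 0.
Solving this linear system: q1 = -48102/3815.
The numerator is Q*f truncated at degree 2: P0 = a_0 = 17982/5; P1 = a_1 + q1*a_0 = -218157624/19075; P2 = a_2 + q1*a_1 = -9018098874/133525.


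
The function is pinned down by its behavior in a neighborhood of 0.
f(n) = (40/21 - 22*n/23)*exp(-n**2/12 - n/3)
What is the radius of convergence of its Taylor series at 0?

The radius of convergence is infinite.

The factor exp(-n**2/12 - n/3) is entire and contributes no finite singular point.
The polynomial part has no poles.
No finite singular points: the Taylor series at 0 converges everywhere.


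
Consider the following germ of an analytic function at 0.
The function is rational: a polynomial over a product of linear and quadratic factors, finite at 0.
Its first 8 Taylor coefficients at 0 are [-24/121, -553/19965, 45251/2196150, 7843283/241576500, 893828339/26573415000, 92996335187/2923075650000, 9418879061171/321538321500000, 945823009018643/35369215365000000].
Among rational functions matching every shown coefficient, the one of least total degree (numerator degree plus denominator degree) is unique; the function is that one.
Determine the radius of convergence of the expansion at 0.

No rational of total degree below 3 reproduces all 8 coefficients; solving the [1/2] Pade equations on them gives f(h) = (7*h/9 - 8/11)/((h - 10/3)*(h - 11/10)), whose expansion matches every shown term.
Denominator factor (h - 11/10): pole of order 1 at 11/10, modulus 11/10.
Denominator factor (h - 10/3): pole of order 1 at 10/3, modulus 10/3.
The radius of convergence is the smallest modulus among the singular points: 11/10.

The radius of convergence is 11/10.


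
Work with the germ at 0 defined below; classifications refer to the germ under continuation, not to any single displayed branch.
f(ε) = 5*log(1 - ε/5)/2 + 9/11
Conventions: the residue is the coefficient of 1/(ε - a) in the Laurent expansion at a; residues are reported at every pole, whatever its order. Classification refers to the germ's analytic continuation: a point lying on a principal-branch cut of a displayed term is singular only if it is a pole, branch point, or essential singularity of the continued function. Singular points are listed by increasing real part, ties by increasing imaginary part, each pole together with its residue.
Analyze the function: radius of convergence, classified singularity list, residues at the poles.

Radius of convergence at 0: 5.
At 5: a logarithmic branch point.

Branch term (5/2)*log(1 - ε/(5)): its argument vanishes at ε = 5, a logarithmic branch point, modulus 5.
The radius of convergence is the smallest modulus among the singular points: 5.
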